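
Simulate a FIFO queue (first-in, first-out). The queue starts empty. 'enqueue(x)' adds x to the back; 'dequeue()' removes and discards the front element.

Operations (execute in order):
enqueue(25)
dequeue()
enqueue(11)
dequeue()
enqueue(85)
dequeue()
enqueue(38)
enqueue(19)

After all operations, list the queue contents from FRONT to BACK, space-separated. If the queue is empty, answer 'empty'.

Answer: 38 19

Derivation:
enqueue(25): [25]
dequeue(): []
enqueue(11): [11]
dequeue(): []
enqueue(85): [85]
dequeue(): []
enqueue(38): [38]
enqueue(19): [38, 19]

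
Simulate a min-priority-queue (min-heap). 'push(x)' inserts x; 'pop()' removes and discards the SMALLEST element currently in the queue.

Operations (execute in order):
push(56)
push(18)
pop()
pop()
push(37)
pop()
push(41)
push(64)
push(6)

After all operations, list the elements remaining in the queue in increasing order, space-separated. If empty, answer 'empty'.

Answer: 6 41 64

Derivation:
push(56): heap contents = [56]
push(18): heap contents = [18, 56]
pop() → 18: heap contents = [56]
pop() → 56: heap contents = []
push(37): heap contents = [37]
pop() → 37: heap contents = []
push(41): heap contents = [41]
push(64): heap contents = [41, 64]
push(6): heap contents = [6, 41, 64]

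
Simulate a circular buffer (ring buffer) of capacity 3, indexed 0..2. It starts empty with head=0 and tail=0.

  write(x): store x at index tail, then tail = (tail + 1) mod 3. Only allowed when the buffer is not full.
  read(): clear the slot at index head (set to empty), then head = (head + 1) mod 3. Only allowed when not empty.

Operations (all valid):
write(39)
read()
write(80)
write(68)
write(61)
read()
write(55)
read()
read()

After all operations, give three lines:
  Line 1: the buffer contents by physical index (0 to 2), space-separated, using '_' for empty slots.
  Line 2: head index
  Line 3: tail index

write(39): buf=[39 _ _], head=0, tail=1, size=1
read(): buf=[_ _ _], head=1, tail=1, size=0
write(80): buf=[_ 80 _], head=1, tail=2, size=1
write(68): buf=[_ 80 68], head=1, tail=0, size=2
write(61): buf=[61 80 68], head=1, tail=1, size=3
read(): buf=[61 _ 68], head=2, tail=1, size=2
write(55): buf=[61 55 68], head=2, tail=2, size=3
read(): buf=[61 55 _], head=0, tail=2, size=2
read(): buf=[_ 55 _], head=1, tail=2, size=1

Answer: _ 55 _
1
2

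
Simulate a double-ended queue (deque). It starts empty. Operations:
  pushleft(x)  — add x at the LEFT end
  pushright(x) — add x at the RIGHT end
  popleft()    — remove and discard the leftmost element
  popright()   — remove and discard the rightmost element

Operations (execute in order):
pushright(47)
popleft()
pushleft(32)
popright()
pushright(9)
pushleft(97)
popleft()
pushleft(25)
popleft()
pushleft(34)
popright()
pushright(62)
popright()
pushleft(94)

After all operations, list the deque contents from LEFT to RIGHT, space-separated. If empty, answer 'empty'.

pushright(47): [47]
popleft(): []
pushleft(32): [32]
popright(): []
pushright(9): [9]
pushleft(97): [97, 9]
popleft(): [9]
pushleft(25): [25, 9]
popleft(): [9]
pushleft(34): [34, 9]
popright(): [34]
pushright(62): [34, 62]
popright(): [34]
pushleft(94): [94, 34]

Answer: 94 34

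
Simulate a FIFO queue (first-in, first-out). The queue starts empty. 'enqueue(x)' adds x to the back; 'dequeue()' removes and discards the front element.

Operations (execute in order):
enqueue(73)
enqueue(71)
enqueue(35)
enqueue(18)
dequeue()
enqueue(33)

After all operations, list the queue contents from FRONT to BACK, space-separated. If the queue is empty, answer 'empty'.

enqueue(73): [73]
enqueue(71): [73, 71]
enqueue(35): [73, 71, 35]
enqueue(18): [73, 71, 35, 18]
dequeue(): [71, 35, 18]
enqueue(33): [71, 35, 18, 33]

Answer: 71 35 18 33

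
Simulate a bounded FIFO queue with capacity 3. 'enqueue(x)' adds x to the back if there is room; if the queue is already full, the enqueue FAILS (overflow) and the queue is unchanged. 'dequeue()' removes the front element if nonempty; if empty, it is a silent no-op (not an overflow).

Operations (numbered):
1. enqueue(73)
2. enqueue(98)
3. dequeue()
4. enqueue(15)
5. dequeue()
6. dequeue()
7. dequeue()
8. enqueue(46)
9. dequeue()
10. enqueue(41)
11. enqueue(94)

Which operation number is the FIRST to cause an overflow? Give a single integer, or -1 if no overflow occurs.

1. enqueue(73): size=1
2. enqueue(98): size=2
3. dequeue(): size=1
4. enqueue(15): size=2
5. dequeue(): size=1
6. dequeue(): size=0
7. dequeue(): empty, no-op, size=0
8. enqueue(46): size=1
9. dequeue(): size=0
10. enqueue(41): size=1
11. enqueue(94): size=2

Answer: -1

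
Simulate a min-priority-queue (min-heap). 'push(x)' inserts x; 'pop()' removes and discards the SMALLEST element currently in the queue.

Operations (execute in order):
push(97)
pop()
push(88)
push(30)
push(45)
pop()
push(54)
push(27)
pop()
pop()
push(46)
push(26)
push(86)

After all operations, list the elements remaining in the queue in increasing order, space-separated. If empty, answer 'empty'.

Answer: 26 46 54 86 88

Derivation:
push(97): heap contents = [97]
pop() → 97: heap contents = []
push(88): heap contents = [88]
push(30): heap contents = [30, 88]
push(45): heap contents = [30, 45, 88]
pop() → 30: heap contents = [45, 88]
push(54): heap contents = [45, 54, 88]
push(27): heap contents = [27, 45, 54, 88]
pop() → 27: heap contents = [45, 54, 88]
pop() → 45: heap contents = [54, 88]
push(46): heap contents = [46, 54, 88]
push(26): heap contents = [26, 46, 54, 88]
push(86): heap contents = [26, 46, 54, 86, 88]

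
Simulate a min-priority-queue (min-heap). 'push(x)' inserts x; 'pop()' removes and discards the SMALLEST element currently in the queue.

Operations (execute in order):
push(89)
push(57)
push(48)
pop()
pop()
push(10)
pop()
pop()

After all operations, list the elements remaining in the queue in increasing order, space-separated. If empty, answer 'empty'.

push(89): heap contents = [89]
push(57): heap contents = [57, 89]
push(48): heap contents = [48, 57, 89]
pop() → 48: heap contents = [57, 89]
pop() → 57: heap contents = [89]
push(10): heap contents = [10, 89]
pop() → 10: heap contents = [89]
pop() → 89: heap contents = []

Answer: empty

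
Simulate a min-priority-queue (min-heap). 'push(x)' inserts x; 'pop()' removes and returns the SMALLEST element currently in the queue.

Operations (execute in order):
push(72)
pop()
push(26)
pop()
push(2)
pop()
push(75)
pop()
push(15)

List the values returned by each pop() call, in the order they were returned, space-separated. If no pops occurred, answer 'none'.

Answer: 72 26 2 75

Derivation:
push(72): heap contents = [72]
pop() → 72: heap contents = []
push(26): heap contents = [26]
pop() → 26: heap contents = []
push(2): heap contents = [2]
pop() → 2: heap contents = []
push(75): heap contents = [75]
pop() → 75: heap contents = []
push(15): heap contents = [15]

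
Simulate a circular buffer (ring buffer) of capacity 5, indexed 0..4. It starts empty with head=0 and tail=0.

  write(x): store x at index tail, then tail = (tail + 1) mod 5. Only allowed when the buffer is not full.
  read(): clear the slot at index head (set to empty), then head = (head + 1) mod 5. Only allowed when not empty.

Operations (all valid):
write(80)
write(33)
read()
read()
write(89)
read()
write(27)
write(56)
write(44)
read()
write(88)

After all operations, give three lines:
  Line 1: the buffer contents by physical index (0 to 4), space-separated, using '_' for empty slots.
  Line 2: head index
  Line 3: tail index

Answer: 44 88 _ _ 56
4
2

Derivation:
write(80): buf=[80 _ _ _ _], head=0, tail=1, size=1
write(33): buf=[80 33 _ _ _], head=0, tail=2, size=2
read(): buf=[_ 33 _ _ _], head=1, tail=2, size=1
read(): buf=[_ _ _ _ _], head=2, tail=2, size=0
write(89): buf=[_ _ 89 _ _], head=2, tail=3, size=1
read(): buf=[_ _ _ _ _], head=3, tail=3, size=0
write(27): buf=[_ _ _ 27 _], head=3, tail=4, size=1
write(56): buf=[_ _ _ 27 56], head=3, tail=0, size=2
write(44): buf=[44 _ _ 27 56], head=3, tail=1, size=3
read(): buf=[44 _ _ _ 56], head=4, tail=1, size=2
write(88): buf=[44 88 _ _ 56], head=4, tail=2, size=3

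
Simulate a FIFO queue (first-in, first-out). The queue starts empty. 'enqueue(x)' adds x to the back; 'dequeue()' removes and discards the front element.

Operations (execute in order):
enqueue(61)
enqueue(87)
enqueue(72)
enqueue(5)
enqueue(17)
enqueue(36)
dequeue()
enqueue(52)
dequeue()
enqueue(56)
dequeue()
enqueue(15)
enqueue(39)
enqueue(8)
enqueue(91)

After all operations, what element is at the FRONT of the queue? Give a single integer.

enqueue(61): queue = [61]
enqueue(87): queue = [61, 87]
enqueue(72): queue = [61, 87, 72]
enqueue(5): queue = [61, 87, 72, 5]
enqueue(17): queue = [61, 87, 72, 5, 17]
enqueue(36): queue = [61, 87, 72, 5, 17, 36]
dequeue(): queue = [87, 72, 5, 17, 36]
enqueue(52): queue = [87, 72, 5, 17, 36, 52]
dequeue(): queue = [72, 5, 17, 36, 52]
enqueue(56): queue = [72, 5, 17, 36, 52, 56]
dequeue(): queue = [5, 17, 36, 52, 56]
enqueue(15): queue = [5, 17, 36, 52, 56, 15]
enqueue(39): queue = [5, 17, 36, 52, 56, 15, 39]
enqueue(8): queue = [5, 17, 36, 52, 56, 15, 39, 8]
enqueue(91): queue = [5, 17, 36, 52, 56, 15, 39, 8, 91]

Answer: 5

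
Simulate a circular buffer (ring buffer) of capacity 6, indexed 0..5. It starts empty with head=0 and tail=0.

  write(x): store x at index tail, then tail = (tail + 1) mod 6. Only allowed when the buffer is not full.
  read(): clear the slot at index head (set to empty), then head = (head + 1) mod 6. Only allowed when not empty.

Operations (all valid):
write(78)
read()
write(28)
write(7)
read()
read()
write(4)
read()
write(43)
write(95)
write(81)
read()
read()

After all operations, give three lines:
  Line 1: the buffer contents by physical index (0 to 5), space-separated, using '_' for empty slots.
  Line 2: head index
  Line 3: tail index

Answer: 81 _ _ _ _ _
0
1

Derivation:
write(78): buf=[78 _ _ _ _ _], head=0, tail=1, size=1
read(): buf=[_ _ _ _ _ _], head=1, tail=1, size=0
write(28): buf=[_ 28 _ _ _ _], head=1, tail=2, size=1
write(7): buf=[_ 28 7 _ _ _], head=1, tail=3, size=2
read(): buf=[_ _ 7 _ _ _], head=2, tail=3, size=1
read(): buf=[_ _ _ _ _ _], head=3, tail=3, size=0
write(4): buf=[_ _ _ 4 _ _], head=3, tail=4, size=1
read(): buf=[_ _ _ _ _ _], head=4, tail=4, size=0
write(43): buf=[_ _ _ _ 43 _], head=4, tail=5, size=1
write(95): buf=[_ _ _ _ 43 95], head=4, tail=0, size=2
write(81): buf=[81 _ _ _ 43 95], head=4, tail=1, size=3
read(): buf=[81 _ _ _ _ 95], head=5, tail=1, size=2
read(): buf=[81 _ _ _ _ _], head=0, tail=1, size=1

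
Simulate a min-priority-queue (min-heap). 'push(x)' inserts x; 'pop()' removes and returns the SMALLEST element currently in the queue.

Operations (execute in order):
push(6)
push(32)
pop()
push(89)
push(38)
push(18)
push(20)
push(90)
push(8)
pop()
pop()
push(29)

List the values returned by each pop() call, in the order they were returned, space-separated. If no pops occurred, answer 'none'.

push(6): heap contents = [6]
push(32): heap contents = [6, 32]
pop() → 6: heap contents = [32]
push(89): heap contents = [32, 89]
push(38): heap contents = [32, 38, 89]
push(18): heap contents = [18, 32, 38, 89]
push(20): heap contents = [18, 20, 32, 38, 89]
push(90): heap contents = [18, 20, 32, 38, 89, 90]
push(8): heap contents = [8, 18, 20, 32, 38, 89, 90]
pop() → 8: heap contents = [18, 20, 32, 38, 89, 90]
pop() → 18: heap contents = [20, 32, 38, 89, 90]
push(29): heap contents = [20, 29, 32, 38, 89, 90]

Answer: 6 8 18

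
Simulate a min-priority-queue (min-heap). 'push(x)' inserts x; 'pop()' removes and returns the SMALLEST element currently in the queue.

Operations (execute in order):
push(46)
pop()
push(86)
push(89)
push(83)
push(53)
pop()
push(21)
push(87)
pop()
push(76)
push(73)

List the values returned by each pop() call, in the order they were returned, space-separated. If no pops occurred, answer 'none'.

push(46): heap contents = [46]
pop() → 46: heap contents = []
push(86): heap contents = [86]
push(89): heap contents = [86, 89]
push(83): heap contents = [83, 86, 89]
push(53): heap contents = [53, 83, 86, 89]
pop() → 53: heap contents = [83, 86, 89]
push(21): heap contents = [21, 83, 86, 89]
push(87): heap contents = [21, 83, 86, 87, 89]
pop() → 21: heap contents = [83, 86, 87, 89]
push(76): heap contents = [76, 83, 86, 87, 89]
push(73): heap contents = [73, 76, 83, 86, 87, 89]

Answer: 46 53 21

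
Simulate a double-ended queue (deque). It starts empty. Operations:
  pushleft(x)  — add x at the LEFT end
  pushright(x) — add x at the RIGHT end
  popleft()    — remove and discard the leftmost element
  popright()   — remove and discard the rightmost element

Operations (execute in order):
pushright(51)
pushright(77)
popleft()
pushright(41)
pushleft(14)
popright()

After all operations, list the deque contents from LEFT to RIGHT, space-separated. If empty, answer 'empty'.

pushright(51): [51]
pushright(77): [51, 77]
popleft(): [77]
pushright(41): [77, 41]
pushleft(14): [14, 77, 41]
popright(): [14, 77]

Answer: 14 77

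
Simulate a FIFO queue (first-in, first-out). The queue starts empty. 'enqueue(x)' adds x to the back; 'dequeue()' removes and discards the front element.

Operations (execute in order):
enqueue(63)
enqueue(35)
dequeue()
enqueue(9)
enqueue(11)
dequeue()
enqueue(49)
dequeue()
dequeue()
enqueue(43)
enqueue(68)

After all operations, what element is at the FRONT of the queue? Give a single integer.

Answer: 49

Derivation:
enqueue(63): queue = [63]
enqueue(35): queue = [63, 35]
dequeue(): queue = [35]
enqueue(9): queue = [35, 9]
enqueue(11): queue = [35, 9, 11]
dequeue(): queue = [9, 11]
enqueue(49): queue = [9, 11, 49]
dequeue(): queue = [11, 49]
dequeue(): queue = [49]
enqueue(43): queue = [49, 43]
enqueue(68): queue = [49, 43, 68]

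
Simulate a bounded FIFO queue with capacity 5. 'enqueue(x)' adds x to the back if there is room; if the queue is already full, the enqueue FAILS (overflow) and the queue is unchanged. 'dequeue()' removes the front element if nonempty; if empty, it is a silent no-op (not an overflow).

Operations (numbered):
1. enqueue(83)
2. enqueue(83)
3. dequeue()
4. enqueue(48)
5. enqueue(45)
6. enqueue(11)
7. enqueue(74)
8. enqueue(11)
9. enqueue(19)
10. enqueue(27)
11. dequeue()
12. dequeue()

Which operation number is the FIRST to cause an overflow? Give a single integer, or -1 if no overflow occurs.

1. enqueue(83): size=1
2. enqueue(83): size=2
3. dequeue(): size=1
4. enqueue(48): size=2
5. enqueue(45): size=3
6. enqueue(11): size=4
7. enqueue(74): size=5
8. enqueue(11): size=5=cap → OVERFLOW (fail)
9. enqueue(19): size=5=cap → OVERFLOW (fail)
10. enqueue(27): size=5=cap → OVERFLOW (fail)
11. dequeue(): size=4
12. dequeue(): size=3

Answer: 8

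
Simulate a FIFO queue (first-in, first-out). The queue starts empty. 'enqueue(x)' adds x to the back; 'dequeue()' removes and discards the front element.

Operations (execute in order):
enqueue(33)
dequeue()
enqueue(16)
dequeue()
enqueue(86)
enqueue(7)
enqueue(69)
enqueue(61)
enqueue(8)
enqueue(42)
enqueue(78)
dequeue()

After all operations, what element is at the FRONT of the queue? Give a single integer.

enqueue(33): queue = [33]
dequeue(): queue = []
enqueue(16): queue = [16]
dequeue(): queue = []
enqueue(86): queue = [86]
enqueue(7): queue = [86, 7]
enqueue(69): queue = [86, 7, 69]
enqueue(61): queue = [86, 7, 69, 61]
enqueue(8): queue = [86, 7, 69, 61, 8]
enqueue(42): queue = [86, 7, 69, 61, 8, 42]
enqueue(78): queue = [86, 7, 69, 61, 8, 42, 78]
dequeue(): queue = [7, 69, 61, 8, 42, 78]

Answer: 7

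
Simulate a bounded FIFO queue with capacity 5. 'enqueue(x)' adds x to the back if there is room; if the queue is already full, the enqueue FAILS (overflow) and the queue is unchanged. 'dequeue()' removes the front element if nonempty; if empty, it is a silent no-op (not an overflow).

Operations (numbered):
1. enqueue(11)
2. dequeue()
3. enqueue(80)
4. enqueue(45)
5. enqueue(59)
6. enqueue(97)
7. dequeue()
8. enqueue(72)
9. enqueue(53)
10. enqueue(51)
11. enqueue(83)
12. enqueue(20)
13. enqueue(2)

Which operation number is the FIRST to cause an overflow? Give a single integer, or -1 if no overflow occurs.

1. enqueue(11): size=1
2. dequeue(): size=0
3. enqueue(80): size=1
4. enqueue(45): size=2
5. enqueue(59): size=3
6. enqueue(97): size=4
7. dequeue(): size=3
8. enqueue(72): size=4
9. enqueue(53): size=5
10. enqueue(51): size=5=cap → OVERFLOW (fail)
11. enqueue(83): size=5=cap → OVERFLOW (fail)
12. enqueue(20): size=5=cap → OVERFLOW (fail)
13. enqueue(2): size=5=cap → OVERFLOW (fail)

Answer: 10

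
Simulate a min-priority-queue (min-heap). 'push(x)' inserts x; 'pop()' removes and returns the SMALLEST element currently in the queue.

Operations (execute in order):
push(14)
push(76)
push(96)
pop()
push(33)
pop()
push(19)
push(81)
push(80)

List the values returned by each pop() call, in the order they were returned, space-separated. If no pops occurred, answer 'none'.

push(14): heap contents = [14]
push(76): heap contents = [14, 76]
push(96): heap contents = [14, 76, 96]
pop() → 14: heap contents = [76, 96]
push(33): heap contents = [33, 76, 96]
pop() → 33: heap contents = [76, 96]
push(19): heap contents = [19, 76, 96]
push(81): heap contents = [19, 76, 81, 96]
push(80): heap contents = [19, 76, 80, 81, 96]

Answer: 14 33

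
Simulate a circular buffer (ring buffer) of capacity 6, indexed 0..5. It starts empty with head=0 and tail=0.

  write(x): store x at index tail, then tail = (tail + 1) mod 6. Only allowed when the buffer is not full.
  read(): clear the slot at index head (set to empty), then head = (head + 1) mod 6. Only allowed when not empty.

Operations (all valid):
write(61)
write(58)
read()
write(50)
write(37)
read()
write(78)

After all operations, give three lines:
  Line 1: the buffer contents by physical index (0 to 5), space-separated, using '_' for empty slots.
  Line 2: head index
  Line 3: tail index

Answer: _ _ 50 37 78 _
2
5

Derivation:
write(61): buf=[61 _ _ _ _ _], head=0, tail=1, size=1
write(58): buf=[61 58 _ _ _ _], head=0, tail=2, size=2
read(): buf=[_ 58 _ _ _ _], head=1, tail=2, size=1
write(50): buf=[_ 58 50 _ _ _], head=1, tail=3, size=2
write(37): buf=[_ 58 50 37 _ _], head=1, tail=4, size=3
read(): buf=[_ _ 50 37 _ _], head=2, tail=4, size=2
write(78): buf=[_ _ 50 37 78 _], head=2, tail=5, size=3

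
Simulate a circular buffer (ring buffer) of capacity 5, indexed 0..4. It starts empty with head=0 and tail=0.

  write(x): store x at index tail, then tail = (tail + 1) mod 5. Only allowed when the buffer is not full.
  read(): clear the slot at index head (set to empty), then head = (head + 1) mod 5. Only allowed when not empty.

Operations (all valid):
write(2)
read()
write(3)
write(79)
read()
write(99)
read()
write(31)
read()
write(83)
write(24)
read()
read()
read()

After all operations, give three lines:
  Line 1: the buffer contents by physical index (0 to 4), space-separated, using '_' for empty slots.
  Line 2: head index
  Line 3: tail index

write(2): buf=[2 _ _ _ _], head=0, tail=1, size=1
read(): buf=[_ _ _ _ _], head=1, tail=1, size=0
write(3): buf=[_ 3 _ _ _], head=1, tail=2, size=1
write(79): buf=[_ 3 79 _ _], head=1, tail=3, size=2
read(): buf=[_ _ 79 _ _], head=2, tail=3, size=1
write(99): buf=[_ _ 79 99 _], head=2, tail=4, size=2
read(): buf=[_ _ _ 99 _], head=3, tail=4, size=1
write(31): buf=[_ _ _ 99 31], head=3, tail=0, size=2
read(): buf=[_ _ _ _ 31], head=4, tail=0, size=1
write(83): buf=[83 _ _ _ 31], head=4, tail=1, size=2
write(24): buf=[83 24 _ _ 31], head=4, tail=2, size=3
read(): buf=[83 24 _ _ _], head=0, tail=2, size=2
read(): buf=[_ 24 _ _ _], head=1, tail=2, size=1
read(): buf=[_ _ _ _ _], head=2, tail=2, size=0

Answer: _ _ _ _ _
2
2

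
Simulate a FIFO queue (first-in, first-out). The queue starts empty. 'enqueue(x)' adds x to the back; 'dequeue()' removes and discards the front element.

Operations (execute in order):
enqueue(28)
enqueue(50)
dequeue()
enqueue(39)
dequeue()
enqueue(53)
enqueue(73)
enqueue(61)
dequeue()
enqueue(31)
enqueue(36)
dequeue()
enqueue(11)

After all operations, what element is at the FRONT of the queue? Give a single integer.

Answer: 73

Derivation:
enqueue(28): queue = [28]
enqueue(50): queue = [28, 50]
dequeue(): queue = [50]
enqueue(39): queue = [50, 39]
dequeue(): queue = [39]
enqueue(53): queue = [39, 53]
enqueue(73): queue = [39, 53, 73]
enqueue(61): queue = [39, 53, 73, 61]
dequeue(): queue = [53, 73, 61]
enqueue(31): queue = [53, 73, 61, 31]
enqueue(36): queue = [53, 73, 61, 31, 36]
dequeue(): queue = [73, 61, 31, 36]
enqueue(11): queue = [73, 61, 31, 36, 11]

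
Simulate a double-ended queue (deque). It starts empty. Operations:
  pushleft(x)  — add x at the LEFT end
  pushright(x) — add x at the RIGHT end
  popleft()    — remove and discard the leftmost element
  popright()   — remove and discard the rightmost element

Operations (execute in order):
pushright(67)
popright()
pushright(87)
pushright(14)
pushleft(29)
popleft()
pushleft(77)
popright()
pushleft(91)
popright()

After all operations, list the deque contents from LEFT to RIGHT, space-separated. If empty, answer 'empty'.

Answer: 91 77

Derivation:
pushright(67): [67]
popright(): []
pushright(87): [87]
pushright(14): [87, 14]
pushleft(29): [29, 87, 14]
popleft(): [87, 14]
pushleft(77): [77, 87, 14]
popright(): [77, 87]
pushleft(91): [91, 77, 87]
popright(): [91, 77]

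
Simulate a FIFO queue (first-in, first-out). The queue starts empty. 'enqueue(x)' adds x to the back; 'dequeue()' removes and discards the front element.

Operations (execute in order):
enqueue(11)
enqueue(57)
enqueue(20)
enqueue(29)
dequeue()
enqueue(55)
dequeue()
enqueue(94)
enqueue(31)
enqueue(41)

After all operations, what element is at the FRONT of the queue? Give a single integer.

enqueue(11): queue = [11]
enqueue(57): queue = [11, 57]
enqueue(20): queue = [11, 57, 20]
enqueue(29): queue = [11, 57, 20, 29]
dequeue(): queue = [57, 20, 29]
enqueue(55): queue = [57, 20, 29, 55]
dequeue(): queue = [20, 29, 55]
enqueue(94): queue = [20, 29, 55, 94]
enqueue(31): queue = [20, 29, 55, 94, 31]
enqueue(41): queue = [20, 29, 55, 94, 31, 41]

Answer: 20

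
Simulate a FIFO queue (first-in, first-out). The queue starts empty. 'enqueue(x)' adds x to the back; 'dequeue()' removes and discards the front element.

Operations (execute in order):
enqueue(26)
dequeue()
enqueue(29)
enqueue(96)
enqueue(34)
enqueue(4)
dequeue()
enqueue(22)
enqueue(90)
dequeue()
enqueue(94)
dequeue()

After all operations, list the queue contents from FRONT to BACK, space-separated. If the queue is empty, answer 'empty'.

enqueue(26): [26]
dequeue(): []
enqueue(29): [29]
enqueue(96): [29, 96]
enqueue(34): [29, 96, 34]
enqueue(4): [29, 96, 34, 4]
dequeue(): [96, 34, 4]
enqueue(22): [96, 34, 4, 22]
enqueue(90): [96, 34, 4, 22, 90]
dequeue(): [34, 4, 22, 90]
enqueue(94): [34, 4, 22, 90, 94]
dequeue(): [4, 22, 90, 94]

Answer: 4 22 90 94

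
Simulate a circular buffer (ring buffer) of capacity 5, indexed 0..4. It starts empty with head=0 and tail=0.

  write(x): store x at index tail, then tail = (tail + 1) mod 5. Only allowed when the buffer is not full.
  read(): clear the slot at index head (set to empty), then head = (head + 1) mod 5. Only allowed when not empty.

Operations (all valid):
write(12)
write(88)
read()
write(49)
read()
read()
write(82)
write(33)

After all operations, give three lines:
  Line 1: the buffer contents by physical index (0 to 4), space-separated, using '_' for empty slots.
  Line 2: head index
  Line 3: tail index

Answer: _ _ _ 82 33
3
0

Derivation:
write(12): buf=[12 _ _ _ _], head=0, tail=1, size=1
write(88): buf=[12 88 _ _ _], head=0, tail=2, size=2
read(): buf=[_ 88 _ _ _], head=1, tail=2, size=1
write(49): buf=[_ 88 49 _ _], head=1, tail=3, size=2
read(): buf=[_ _ 49 _ _], head=2, tail=3, size=1
read(): buf=[_ _ _ _ _], head=3, tail=3, size=0
write(82): buf=[_ _ _ 82 _], head=3, tail=4, size=1
write(33): buf=[_ _ _ 82 33], head=3, tail=0, size=2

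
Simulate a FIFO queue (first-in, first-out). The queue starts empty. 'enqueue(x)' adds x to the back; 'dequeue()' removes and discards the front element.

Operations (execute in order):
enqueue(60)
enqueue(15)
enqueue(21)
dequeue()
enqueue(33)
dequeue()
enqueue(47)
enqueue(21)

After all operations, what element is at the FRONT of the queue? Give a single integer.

Answer: 21

Derivation:
enqueue(60): queue = [60]
enqueue(15): queue = [60, 15]
enqueue(21): queue = [60, 15, 21]
dequeue(): queue = [15, 21]
enqueue(33): queue = [15, 21, 33]
dequeue(): queue = [21, 33]
enqueue(47): queue = [21, 33, 47]
enqueue(21): queue = [21, 33, 47, 21]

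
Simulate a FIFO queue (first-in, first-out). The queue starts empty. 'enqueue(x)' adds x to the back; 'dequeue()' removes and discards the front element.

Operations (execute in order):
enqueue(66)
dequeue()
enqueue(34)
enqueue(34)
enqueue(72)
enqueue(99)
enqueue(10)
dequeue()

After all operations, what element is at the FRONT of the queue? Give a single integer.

Answer: 34

Derivation:
enqueue(66): queue = [66]
dequeue(): queue = []
enqueue(34): queue = [34]
enqueue(34): queue = [34, 34]
enqueue(72): queue = [34, 34, 72]
enqueue(99): queue = [34, 34, 72, 99]
enqueue(10): queue = [34, 34, 72, 99, 10]
dequeue(): queue = [34, 72, 99, 10]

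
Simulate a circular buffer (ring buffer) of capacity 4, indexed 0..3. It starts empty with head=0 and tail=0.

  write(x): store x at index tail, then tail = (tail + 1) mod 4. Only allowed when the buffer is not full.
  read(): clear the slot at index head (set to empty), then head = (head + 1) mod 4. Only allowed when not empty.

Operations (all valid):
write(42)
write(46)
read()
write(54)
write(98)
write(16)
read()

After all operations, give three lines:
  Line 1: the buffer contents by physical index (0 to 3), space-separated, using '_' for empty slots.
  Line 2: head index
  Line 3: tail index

Answer: 16 _ 54 98
2
1

Derivation:
write(42): buf=[42 _ _ _], head=0, tail=1, size=1
write(46): buf=[42 46 _ _], head=0, tail=2, size=2
read(): buf=[_ 46 _ _], head=1, tail=2, size=1
write(54): buf=[_ 46 54 _], head=1, tail=3, size=2
write(98): buf=[_ 46 54 98], head=1, tail=0, size=3
write(16): buf=[16 46 54 98], head=1, tail=1, size=4
read(): buf=[16 _ 54 98], head=2, tail=1, size=3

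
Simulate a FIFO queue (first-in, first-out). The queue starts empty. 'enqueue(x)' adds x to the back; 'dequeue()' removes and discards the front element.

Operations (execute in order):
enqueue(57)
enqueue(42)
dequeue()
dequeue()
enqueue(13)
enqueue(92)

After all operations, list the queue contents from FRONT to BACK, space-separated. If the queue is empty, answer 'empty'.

Answer: 13 92

Derivation:
enqueue(57): [57]
enqueue(42): [57, 42]
dequeue(): [42]
dequeue(): []
enqueue(13): [13]
enqueue(92): [13, 92]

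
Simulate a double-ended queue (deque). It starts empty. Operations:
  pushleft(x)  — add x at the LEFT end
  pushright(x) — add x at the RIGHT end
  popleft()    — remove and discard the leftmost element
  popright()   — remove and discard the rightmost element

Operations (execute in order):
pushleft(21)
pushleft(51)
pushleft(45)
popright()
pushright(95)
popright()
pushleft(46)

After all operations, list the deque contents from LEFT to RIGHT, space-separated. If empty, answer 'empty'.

Answer: 46 45 51

Derivation:
pushleft(21): [21]
pushleft(51): [51, 21]
pushleft(45): [45, 51, 21]
popright(): [45, 51]
pushright(95): [45, 51, 95]
popright(): [45, 51]
pushleft(46): [46, 45, 51]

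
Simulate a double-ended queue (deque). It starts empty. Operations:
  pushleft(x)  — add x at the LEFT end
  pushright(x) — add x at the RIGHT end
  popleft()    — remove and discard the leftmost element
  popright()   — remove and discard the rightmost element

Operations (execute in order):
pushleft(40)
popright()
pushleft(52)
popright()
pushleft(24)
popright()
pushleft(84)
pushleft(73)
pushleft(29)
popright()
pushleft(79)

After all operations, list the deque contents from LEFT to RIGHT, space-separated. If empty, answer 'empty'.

pushleft(40): [40]
popright(): []
pushleft(52): [52]
popright(): []
pushleft(24): [24]
popright(): []
pushleft(84): [84]
pushleft(73): [73, 84]
pushleft(29): [29, 73, 84]
popright(): [29, 73]
pushleft(79): [79, 29, 73]

Answer: 79 29 73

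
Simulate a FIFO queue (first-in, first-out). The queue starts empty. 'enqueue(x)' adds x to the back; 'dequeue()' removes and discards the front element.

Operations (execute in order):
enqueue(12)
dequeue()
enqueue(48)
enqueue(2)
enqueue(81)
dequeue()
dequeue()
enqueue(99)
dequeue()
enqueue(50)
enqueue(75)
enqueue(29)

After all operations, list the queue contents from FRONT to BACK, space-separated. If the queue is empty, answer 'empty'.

enqueue(12): [12]
dequeue(): []
enqueue(48): [48]
enqueue(2): [48, 2]
enqueue(81): [48, 2, 81]
dequeue(): [2, 81]
dequeue(): [81]
enqueue(99): [81, 99]
dequeue(): [99]
enqueue(50): [99, 50]
enqueue(75): [99, 50, 75]
enqueue(29): [99, 50, 75, 29]

Answer: 99 50 75 29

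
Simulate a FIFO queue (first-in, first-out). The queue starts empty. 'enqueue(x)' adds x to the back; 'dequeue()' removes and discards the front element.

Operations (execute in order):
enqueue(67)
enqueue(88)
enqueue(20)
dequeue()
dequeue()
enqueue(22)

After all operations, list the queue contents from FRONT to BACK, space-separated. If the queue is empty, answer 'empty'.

enqueue(67): [67]
enqueue(88): [67, 88]
enqueue(20): [67, 88, 20]
dequeue(): [88, 20]
dequeue(): [20]
enqueue(22): [20, 22]

Answer: 20 22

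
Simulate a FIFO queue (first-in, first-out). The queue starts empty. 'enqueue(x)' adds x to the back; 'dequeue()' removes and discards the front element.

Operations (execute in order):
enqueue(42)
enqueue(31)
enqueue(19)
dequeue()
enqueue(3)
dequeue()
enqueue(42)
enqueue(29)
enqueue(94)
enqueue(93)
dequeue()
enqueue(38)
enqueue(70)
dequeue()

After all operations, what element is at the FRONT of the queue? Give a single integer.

enqueue(42): queue = [42]
enqueue(31): queue = [42, 31]
enqueue(19): queue = [42, 31, 19]
dequeue(): queue = [31, 19]
enqueue(3): queue = [31, 19, 3]
dequeue(): queue = [19, 3]
enqueue(42): queue = [19, 3, 42]
enqueue(29): queue = [19, 3, 42, 29]
enqueue(94): queue = [19, 3, 42, 29, 94]
enqueue(93): queue = [19, 3, 42, 29, 94, 93]
dequeue(): queue = [3, 42, 29, 94, 93]
enqueue(38): queue = [3, 42, 29, 94, 93, 38]
enqueue(70): queue = [3, 42, 29, 94, 93, 38, 70]
dequeue(): queue = [42, 29, 94, 93, 38, 70]

Answer: 42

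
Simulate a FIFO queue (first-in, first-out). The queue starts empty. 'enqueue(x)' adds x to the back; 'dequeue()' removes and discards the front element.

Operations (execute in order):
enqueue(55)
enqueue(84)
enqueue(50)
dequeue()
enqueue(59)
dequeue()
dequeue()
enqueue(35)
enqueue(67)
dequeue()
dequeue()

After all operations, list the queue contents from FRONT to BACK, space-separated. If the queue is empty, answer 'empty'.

Answer: 67

Derivation:
enqueue(55): [55]
enqueue(84): [55, 84]
enqueue(50): [55, 84, 50]
dequeue(): [84, 50]
enqueue(59): [84, 50, 59]
dequeue(): [50, 59]
dequeue(): [59]
enqueue(35): [59, 35]
enqueue(67): [59, 35, 67]
dequeue(): [35, 67]
dequeue(): [67]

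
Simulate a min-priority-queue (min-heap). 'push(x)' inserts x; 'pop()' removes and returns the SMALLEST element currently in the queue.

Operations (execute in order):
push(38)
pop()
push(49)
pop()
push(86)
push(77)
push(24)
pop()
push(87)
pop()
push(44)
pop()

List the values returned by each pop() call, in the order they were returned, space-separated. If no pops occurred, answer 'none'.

Answer: 38 49 24 77 44

Derivation:
push(38): heap contents = [38]
pop() → 38: heap contents = []
push(49): heap contents = [49]
pop() → 49: heap contents = []
push(86): heap contents = [86]
push(77): heap contents = [77, 86]
push(24): heap contents = [24, 77, 86]
pop() → 24: heap contents = [77, 86]
push(87): heap contents = [77, 86, 87]
pop() → 77: heap contents = [86, 87]
push(44): heap contents = [44, 86, 87]
pop() → 44: heap contents = [86, 87]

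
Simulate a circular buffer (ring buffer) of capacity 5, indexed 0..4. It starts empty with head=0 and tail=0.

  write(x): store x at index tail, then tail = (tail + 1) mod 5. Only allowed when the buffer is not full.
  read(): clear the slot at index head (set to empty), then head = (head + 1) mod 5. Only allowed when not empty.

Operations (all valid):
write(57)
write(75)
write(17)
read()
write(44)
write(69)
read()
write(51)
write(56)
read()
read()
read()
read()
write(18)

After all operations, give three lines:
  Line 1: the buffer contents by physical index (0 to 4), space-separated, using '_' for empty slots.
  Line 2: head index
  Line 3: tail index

write(57): buf=[57 _ _ _ _], head=0, tail=1, size=1
write(75): buf=[57 75 _ _ _], head=0, tail=2, size=2
write(17): buf=[57 75 17 _ _], head=0, tail=3, size=3
read(): buf=[_ 75 17 _ _], head=1, tail=3, size=2
write(44): buf=[_ 75 17 44 _], head=1, tail=4, size=3
write(69): buf=[_ 75 17 44 69], head=1, tail=0, size=4
read(): buf=[_ _ 17 44 69], head=2, tail=0, size=3
write(51): buf=[51 _ 17 44 69], head=2, tail=1, size=4
write(56): buf=[51 56 17 44 69], head=2, tail=2, size=5
read(): buf=[51 56 _ 44 69], head=3, tail=2, size=4
read(): buf=[51 56 _ _ 69], head=4, tail=2, size=3
read(): buf=[51 56 _ _ _], head=0, tail=2, size=2
read(): buf=[_ 56 _ _ _], head=1, tail=2, size=1
write(18): buf=[_ 56 18 _ _], head=1, tail=3, size=2

Answer: _ 56 18 _ _
1
3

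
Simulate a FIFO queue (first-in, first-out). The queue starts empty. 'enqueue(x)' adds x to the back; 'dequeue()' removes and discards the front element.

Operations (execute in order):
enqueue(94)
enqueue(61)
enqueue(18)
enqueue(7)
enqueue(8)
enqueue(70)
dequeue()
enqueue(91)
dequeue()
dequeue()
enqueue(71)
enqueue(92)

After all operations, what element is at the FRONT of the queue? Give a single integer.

Answer: 7

Derivation:
enqueue(94): queue = [94]
enqueue(61): queue = [94, 61]
enqueue(18): queue = [94, 61, 18]
enqueue(7): queue = [94, 61, 18, 7]
enqueue(8): queue = [94, 61, 18, 7, 8]
enqueue(70): queue = [94, 61, 18, 7, 8, 70]
dequeue(): queue = [61, 18, 7, 8, 70]
enqueue(91): queue = [61, 18, 7, 8, 70, 91]
dequeue(): queue = [18, 7, 8, 70, 91]
dequeue(): queue = [7, 8, 70, 91]
enqueue(71): queue = [7, 8, 70, 91, 71]
enqueue(92): queue = [7, 8, 70, 91, 71, 92]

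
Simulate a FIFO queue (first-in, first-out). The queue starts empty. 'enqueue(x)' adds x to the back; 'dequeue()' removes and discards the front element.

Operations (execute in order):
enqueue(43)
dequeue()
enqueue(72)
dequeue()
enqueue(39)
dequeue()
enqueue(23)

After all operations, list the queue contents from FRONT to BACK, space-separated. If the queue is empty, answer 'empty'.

Answer: 23

Derivation:
enqueue(43): [43]
dequeue(): []
enqueue(72): [72]
dequeue(): []
enqueue(39): [39]
dequeue(): []
enqueue(23): [23]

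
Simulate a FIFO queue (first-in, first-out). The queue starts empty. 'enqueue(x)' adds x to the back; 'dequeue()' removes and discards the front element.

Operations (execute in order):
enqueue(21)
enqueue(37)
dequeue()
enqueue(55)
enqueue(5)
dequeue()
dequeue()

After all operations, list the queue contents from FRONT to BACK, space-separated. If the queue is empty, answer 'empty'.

enqueue(21): [21]
enqueue(37): [21, 37]
dequeue(): [37]
enqueue(55): [37, 55]
enqueue(5): [37, 55, 5]
dequeue(): [55, 5]
dequeue(): [5]

Answer: 5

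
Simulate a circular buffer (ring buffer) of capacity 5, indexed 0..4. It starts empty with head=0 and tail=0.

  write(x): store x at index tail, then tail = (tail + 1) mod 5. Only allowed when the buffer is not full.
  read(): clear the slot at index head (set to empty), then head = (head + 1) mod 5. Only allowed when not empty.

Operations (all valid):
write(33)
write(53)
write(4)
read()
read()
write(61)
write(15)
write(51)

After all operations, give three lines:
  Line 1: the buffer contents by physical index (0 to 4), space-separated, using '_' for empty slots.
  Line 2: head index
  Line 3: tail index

Answer: 51 _ 4 61 15
2
1

Derivation:
write(33): buf=[33 _ _ _ _], head=0, tail=1, size=1
write(53): buf=[33 53 _ _ _], head=0, tail=2, size=2
write(4): buf=[33 53 4 _ _], head=0, tail=3, size=3
read(): buf=[_ 53 4 _ _], head=1, tail=3, size=2
read(): buf=[_ _ 4 _ _], head=2, tail=3, size=1
write(61): buf=[_ _ 4 61 _], head=2, tail=4, size=2
write(15): buf=[_ _ 4 61 15], head=2, tail=0, size=3
write(51): buf=[51 _ 4 61 15], head=2, tail=1, size=4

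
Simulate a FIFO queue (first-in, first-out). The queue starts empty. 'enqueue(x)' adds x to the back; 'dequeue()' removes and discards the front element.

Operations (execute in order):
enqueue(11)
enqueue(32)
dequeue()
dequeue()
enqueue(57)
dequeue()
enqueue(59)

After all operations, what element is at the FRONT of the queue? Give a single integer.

enqueue(11): queue = [11]
enqueue(32): queue = [11, 32]
dequeue(): queue = [32]
dequeue(): queue = []
enqueue(57): queue = [57]
dequeue(): queue = []
enqueue(59): queue = [59]

Answer: 59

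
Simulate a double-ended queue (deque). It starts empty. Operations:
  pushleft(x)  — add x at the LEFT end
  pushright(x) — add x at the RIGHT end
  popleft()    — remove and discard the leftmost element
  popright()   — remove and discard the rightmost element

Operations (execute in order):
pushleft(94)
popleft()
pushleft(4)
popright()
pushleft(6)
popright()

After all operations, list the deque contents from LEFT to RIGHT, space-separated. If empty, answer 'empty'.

Answer: empty

Derivation:
pushleft(94): [94]
popleft(): []
pushleft(4): [4]
popright(): []
pushleft(6): [6]
popright(): []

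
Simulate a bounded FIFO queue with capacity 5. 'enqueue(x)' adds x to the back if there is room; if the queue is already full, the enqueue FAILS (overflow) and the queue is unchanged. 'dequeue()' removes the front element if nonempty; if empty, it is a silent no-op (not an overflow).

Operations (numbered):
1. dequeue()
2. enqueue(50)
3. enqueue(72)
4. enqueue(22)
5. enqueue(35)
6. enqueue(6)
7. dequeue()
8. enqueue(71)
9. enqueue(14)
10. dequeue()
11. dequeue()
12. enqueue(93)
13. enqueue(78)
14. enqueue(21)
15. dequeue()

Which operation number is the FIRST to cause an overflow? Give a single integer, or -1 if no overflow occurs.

1. dequeue(): empty, no-op, size=0
2. enqueue(50): size=1
3. enqueue(72): size=2
4. enqueue(22): size=3
5. enqueue(35): size=4
6. enqueue(6): size=5
7. dequeue(): size=4
8. enqueue(71): size=5
9. enqueue(14): size=5=cap → OVERFLOW (fail)
10. dequeue(): size=4
11. dequeue(): size=3
12. enqueue(93): size=4
13. enqueue(78): size=5
14. enqueue(21): size=5=cap → OVERFLOW (fail)
15. dequeue(): size=4

Answer: 9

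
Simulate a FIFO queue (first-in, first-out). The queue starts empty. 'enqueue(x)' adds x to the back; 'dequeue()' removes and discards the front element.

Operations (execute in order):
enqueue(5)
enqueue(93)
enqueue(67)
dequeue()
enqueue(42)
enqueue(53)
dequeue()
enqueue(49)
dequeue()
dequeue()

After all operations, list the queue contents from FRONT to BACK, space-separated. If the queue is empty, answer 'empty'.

Answer: 53 49

Derivation:
enqueue(5): [5]
enqueue(93): [5, 93]
enqueue(67): [5, 93, 67]
dequeue(): [93, 67]
enqueue(42): [93, 67, 42]
enqueue(53): [93, 67, 42, 53]
dequeue(): [67, 42, 53]
enqueue(49): [67, 42, 53, 49]
dequeue(): [42, 53, 49]
dequeue(): [53, 49]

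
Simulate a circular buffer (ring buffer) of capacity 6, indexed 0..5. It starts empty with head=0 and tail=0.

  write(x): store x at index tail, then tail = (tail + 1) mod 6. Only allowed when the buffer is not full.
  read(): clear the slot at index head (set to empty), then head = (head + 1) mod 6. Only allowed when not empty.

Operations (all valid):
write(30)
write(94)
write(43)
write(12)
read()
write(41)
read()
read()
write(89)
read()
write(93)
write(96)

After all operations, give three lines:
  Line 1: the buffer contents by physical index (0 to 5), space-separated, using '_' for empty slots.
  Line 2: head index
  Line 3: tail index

Answer: 93 96 _ _ 41 89
4
2

Derivation:
write(30): buf=[30 _ _ _ _ _], head=0, tail=1, size=1
write(94): buf=[30 94 _ _ _ _], head=0, tail=2, size=2
write(43): buf=[30 94 43 _ _ _], head=0, tail=3, size=3
write(12): buf=[30 94 43 12 _ _], head=0, tail=4, size=4
read(): buf=[_ 94 43 12 _ _], head=1, tail=4, size=3
write(41): buf=[_ 94 43 12 41 _], head=1, tail=5, size=4
read(): buf=[_ _ 43 12 41 _], head=2, tail=5, size=3
read(): buf=[_ _ _ 12 41 _], head=3, tail=5, size=2
write(89): buf=[_ _ _ 12 41 89], head=3, tail=0, size=3
read(): buf=[_ _ _ _ 41 89], head=4, tail=0, size=2
write(93): buf=[93 _ _ _ 41 89], head=4, tail=1, size=3
write(96): buf=[93 96 _ _ 41 89], head=4, tail=2, size=4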